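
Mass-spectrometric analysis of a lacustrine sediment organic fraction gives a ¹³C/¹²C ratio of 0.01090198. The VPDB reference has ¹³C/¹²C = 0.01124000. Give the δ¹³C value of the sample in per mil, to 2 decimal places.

δ¹³C = (R_sample / R_standard − 1) × 1000
R_sample / R_standard = 0.01090198 / 0.01124000 = 0.969927
δ¹³C = (0.969927 − 1) × 1000 = -30.073 per mil

-30.07 per mil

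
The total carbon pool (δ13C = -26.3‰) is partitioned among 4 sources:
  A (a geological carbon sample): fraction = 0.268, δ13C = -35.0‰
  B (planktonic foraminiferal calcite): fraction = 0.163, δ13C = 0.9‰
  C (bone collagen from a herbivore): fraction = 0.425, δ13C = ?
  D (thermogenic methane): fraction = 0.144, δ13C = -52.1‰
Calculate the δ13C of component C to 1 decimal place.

-22.5‰

Isotope mass balance: δ_bulk = Σ fᵢ·δᵢ.
-26.3 = 0.268×(-35.0) + 0.163×(0.9) + 0.425×δ_C + 0.144×(-52.1)
0.425·δ_C = -26.3 − (-16.736) = -9.564
δ_C = -9.564 / 0.425 = -22.50‰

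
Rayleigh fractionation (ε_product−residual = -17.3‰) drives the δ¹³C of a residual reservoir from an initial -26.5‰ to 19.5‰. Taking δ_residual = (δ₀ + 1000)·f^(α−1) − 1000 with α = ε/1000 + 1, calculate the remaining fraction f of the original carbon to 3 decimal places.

α − 1 = ε/1000 = -0.0173
(δ_res + 1000)/(δ₀ + 1000) = (19.5 + 1000)/(-26.5 + 1000) = 1019.5/973.5 = 1.047252
f = 1.047252^(1/-0.0173) = exp(ln(1.047252)/-0.0173) = exp(0.04617/-0.0173)
f = exp(-2.6688) = 0.0693

0.069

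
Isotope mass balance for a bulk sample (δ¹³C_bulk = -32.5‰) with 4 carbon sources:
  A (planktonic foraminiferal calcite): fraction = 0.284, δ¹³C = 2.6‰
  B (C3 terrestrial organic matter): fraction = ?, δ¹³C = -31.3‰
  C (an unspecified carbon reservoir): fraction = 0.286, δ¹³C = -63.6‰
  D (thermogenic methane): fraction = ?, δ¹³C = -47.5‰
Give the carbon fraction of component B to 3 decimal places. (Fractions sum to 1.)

0.332

Let f_B and f_D be the unknown fractions; fractions sum to 1 so f_B + f_D = 0.430.
Mass balance: Σ fᵢ·δᵢ = δ_bulk ⇒ f_B·(-31.3) + f_D·(-47.5) = -32.5 − (-17.451) = -15.049
Substitute f_D = 0.430 − f_B:
f_B·(-31.3 − -47.5) = -15.049 − 0.430×(-47.5) = 5.376
f_B = 5.376 / 16.2 = 0.3319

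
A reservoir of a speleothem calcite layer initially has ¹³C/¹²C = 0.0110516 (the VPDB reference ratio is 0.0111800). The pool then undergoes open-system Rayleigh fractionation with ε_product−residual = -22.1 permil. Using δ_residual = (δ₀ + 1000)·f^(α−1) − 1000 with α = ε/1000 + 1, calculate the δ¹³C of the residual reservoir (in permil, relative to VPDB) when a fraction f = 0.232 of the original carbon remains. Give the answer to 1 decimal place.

δ₀ = (0.0110516/0.0111800 − 1)×1000 = (0.988515 − 1)×1000 = -11.485 permil
α − 1 = ε/1000 = -0.0221
f^(α−1) = 0.232^(-0.0221) = 1.032815
δ_res = (-11.485 + 1000) × 1.032815 − 1000 = 1020.954 − 1000 = 20.95 permil

21.0 permil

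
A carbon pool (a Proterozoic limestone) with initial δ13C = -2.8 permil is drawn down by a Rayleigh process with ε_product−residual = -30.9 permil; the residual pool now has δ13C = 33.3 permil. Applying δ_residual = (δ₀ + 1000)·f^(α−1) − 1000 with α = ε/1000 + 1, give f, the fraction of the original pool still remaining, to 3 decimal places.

α − 1 = ε/1000 = -0.0309
(δ_res + 1000)/(δ₀ + 1000) = (33.3 + 1000)/(-2.8 + 1000) = 1033.3/997.2 = 1.036201
f = 1.036201^(1/-0.0309) = exp(ln(1.036201)/-0.0309) = exp(0.03556/-0.0309)
f = exp(-1.1509) = 0.3164

0.316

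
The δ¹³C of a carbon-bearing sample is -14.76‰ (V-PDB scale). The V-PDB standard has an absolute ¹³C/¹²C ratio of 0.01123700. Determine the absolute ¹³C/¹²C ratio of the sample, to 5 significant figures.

0.011071

R_sample = R_standard × (δ¹³C/1000 + 1)
R_sample = 0.01123700 × (-14.76/1000 + 1) = 0.01123700 × 0.985240
R_sample = 0.0110711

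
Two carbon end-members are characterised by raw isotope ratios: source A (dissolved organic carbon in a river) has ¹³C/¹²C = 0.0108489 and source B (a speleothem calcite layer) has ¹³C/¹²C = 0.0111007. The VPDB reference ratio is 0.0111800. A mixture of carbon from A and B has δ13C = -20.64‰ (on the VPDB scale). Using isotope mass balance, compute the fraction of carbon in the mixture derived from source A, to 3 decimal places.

0.601

δ_A = (0.0108489/0.0111800 − 1)×1000 = (0.970385 − 1)×1000 = -29.615‰
δ_B = (0.0111007/0.0111800 − 1)×1000 = (0.992907 − 1)×1000 = -7.093‰
f_A = (δ_mix − δ_B)/(δ_A − δ_B) = (-20.64 − (-7.093))/(-29.615 − (-7.093))
f_A = -13.547 / -22.522 = 0.6015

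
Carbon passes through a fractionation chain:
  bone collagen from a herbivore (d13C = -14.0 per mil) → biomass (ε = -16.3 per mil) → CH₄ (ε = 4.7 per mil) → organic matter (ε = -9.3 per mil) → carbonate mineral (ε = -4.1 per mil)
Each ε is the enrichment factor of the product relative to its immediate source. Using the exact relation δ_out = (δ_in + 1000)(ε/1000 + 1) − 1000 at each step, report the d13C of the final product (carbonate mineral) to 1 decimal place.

step 1: δ = (-14.00 + 1000)·(-16.3/1000 + 1) − 1000 = -30.07 per mil
step 2: δ = (-30.07 + 1000)·(4.7/1000 + 1) − 1000 = -25.51 per mil
step 3: δ = (-25.51 + 1000)·(-9.3/1000 + 1) − 1000 = -34.58 per mil
step 4: δ = (-34.58 + 1000)·(-4.1/1000 + 1) − 1000 = -38.53 per mil

-38.5 per mil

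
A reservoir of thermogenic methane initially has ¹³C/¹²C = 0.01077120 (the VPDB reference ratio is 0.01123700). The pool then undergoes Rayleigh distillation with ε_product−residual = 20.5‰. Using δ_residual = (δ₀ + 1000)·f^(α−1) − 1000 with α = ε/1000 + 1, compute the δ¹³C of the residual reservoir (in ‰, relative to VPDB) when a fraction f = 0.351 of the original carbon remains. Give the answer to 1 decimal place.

-61.8‰

δ₀ = (0.01077120/0.01123700 − 1)×1000 = (0.958548 − 1)×1000 = -41.452‰
α − 1 = ε/1000 = 0.0205
f^(α−1) = 0.351^(0.0205) = 0.978766
δ_res = (-41.452 + 1000) × 0.978766 − 1000 = 938.194 − 1000 = -61.81‰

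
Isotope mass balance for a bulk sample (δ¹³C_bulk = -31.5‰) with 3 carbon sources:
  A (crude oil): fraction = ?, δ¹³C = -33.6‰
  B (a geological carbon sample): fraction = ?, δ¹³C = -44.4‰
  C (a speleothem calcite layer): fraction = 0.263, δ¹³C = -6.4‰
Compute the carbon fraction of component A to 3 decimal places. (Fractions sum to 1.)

0.269

Let f_A and f_B be the unknown fractions; fractions sum to 1 so f_A + f_B = 0.737.
Mass balance: Σ fᵢ·δᵢ = δ_bulk ⇒ f_A·(-33.6) + f_B·(-44.4) = -31.5 − (-1.683) = -29.817
Substitute f_B = 0.737 − f_A:
f_A·(-33.6 − -44.4) = -29.817 − 0.737×(-44.4) = 2.906
f_A = 2.906 / 10.8 = 0.2691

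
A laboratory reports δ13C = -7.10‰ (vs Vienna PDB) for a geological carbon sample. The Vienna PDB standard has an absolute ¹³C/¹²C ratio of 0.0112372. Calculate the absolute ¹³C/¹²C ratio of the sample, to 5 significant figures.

R_sample = R_standard × (δ13C/1000 + 1)
R_sample = 0.0112372 × (-7.10/1000 + 1) = 0.0112372 × 0.992900
R_sample = 0.0111574

0.011157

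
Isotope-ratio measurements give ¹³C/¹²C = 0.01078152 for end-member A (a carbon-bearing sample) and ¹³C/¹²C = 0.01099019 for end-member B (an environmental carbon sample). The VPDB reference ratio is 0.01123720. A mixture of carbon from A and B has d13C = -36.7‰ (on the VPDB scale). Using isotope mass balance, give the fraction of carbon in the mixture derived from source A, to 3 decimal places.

δ_A = (0.01078152/0.01123720 − 1)×1000 = (0.959449 − 1)×1000 = -40.551‰
δ_B = (0.01099019/0.01123720 − 1)×1000 = (0.978019 − 1)×1000 = -21.981‰
f_A = (δ_mix − δ_B)/(δ_A − δ_B) = (-36.7 − (-21.981))/(-40.551 − (-21.981))
f_A = -14.719 / -18.570 = 0.7926

0.793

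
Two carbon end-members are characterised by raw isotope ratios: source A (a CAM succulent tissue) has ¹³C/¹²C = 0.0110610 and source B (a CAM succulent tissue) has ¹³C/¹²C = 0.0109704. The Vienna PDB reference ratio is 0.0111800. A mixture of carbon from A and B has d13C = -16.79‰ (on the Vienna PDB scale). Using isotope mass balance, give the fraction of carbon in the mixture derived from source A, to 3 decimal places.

δ_A = (0.0110610/0.0111800 − 1)×1000 = (0.989356 − 1)×1000 = -10.644‰
δ_B = (0.0109704/0.0111800 − 1)×1000 = (0.981252 − 1)×1000 = -18.748‰
f_A = (δ_mix − δ_B)/(δ_A − δ_B) = (-16.79 − (-18.748))/(-10.644 − (-18.748))
f_A = 1.958 / 8.104 = 0.2416

0.242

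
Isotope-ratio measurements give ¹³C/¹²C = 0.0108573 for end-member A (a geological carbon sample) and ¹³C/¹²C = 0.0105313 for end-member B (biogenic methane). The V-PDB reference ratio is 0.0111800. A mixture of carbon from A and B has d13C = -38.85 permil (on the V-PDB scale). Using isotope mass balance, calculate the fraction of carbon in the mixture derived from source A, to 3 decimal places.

δ_A = (0.0108573/0.0111800 − 1)×1000 = (0.971136 − 1)×1000 = -28.864 permil
δ_B = (0.0105313/0.0111800 − 1)×1000 = (0.941977 − 1)×1000 = -58.023 permil
f_A = (δ_mix − δ_B)/(δ_A − δ_B) = (-38.85 − (-58.023))/(-28.864 − (-58.023))
f_A = 19.173 / 29.159 = 0.6575

0.658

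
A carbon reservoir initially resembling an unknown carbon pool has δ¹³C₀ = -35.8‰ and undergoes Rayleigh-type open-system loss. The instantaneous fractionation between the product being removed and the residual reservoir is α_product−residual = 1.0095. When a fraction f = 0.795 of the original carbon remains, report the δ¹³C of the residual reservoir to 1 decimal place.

-37.9‰

Rayleigh residual: δ_res = (δ₀ + 1000)·f^(α−1) − 1000
α − 1 = 0.00950
f^(α−1) = 0.795^(0.00950) = 0.997823
δ_res = (-35.8 + 1000) × 0.997823 − 1000 = 962.101 − 1000 = -37.90‰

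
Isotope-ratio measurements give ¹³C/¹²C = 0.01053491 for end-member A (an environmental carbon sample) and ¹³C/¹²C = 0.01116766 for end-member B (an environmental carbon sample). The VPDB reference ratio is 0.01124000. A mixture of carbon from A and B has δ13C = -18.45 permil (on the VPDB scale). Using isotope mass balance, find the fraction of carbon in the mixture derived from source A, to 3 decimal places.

0.213

δ_A = (0.01053491/0.01124000 − 1)×1000 = (0.937270 − 1)×1000 = -62.730 permil
δ_B = (0.01116766/0.01124000 − 1)×1000 = (0.993564 − 1)×1000 = -6.436 permil
f_A = (δ_mix − δ_B)/(δ_A − δ_B) = (-18.45 − (-6.436))/(-62.730 − (-6.436))
f_A = -12.014 / -56.294 = 0.2134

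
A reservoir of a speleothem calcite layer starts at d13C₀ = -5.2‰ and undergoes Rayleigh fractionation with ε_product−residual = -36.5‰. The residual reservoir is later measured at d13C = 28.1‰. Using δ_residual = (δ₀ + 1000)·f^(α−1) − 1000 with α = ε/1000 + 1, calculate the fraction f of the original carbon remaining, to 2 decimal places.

α − 1 = ε/1000 = -0.0365
(δ_res + 1000)/(δ₀ + 1000) = (28.1 + 1000)/(-5.2 + 1000) = 1028.1/994.8 = 1.033474
f = 1.033474^(1/-0.0365) = exp(ln(1.033474)/-0.0365) = exp(0.03293/-0.0365)
f = exp(-0.9021) = 0.4057

0.41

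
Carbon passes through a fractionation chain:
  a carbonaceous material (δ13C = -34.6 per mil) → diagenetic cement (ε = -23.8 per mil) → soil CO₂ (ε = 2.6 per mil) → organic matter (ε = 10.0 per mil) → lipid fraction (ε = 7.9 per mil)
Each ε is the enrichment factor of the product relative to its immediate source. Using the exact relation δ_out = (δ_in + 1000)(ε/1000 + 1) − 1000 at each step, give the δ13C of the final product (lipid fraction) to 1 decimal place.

step 1: δ = (-34.60 + 1000)·(-23.8/1000 + 1) − 1000 = -57.58 per mil
step 2: δ = (-57.58 + 1000)·(2.6/1000 + 1) − 1000 = -55.13 per mil
step 3: δ = (-55.13 + 1000)·(10.0/1000 + 1) − 1000 = -45.68 per mil
step 4: δ = (-45.68 + 1000)·(7.9/1000 + 1) − 1000 = -38.14 per mil

-38.1 per mil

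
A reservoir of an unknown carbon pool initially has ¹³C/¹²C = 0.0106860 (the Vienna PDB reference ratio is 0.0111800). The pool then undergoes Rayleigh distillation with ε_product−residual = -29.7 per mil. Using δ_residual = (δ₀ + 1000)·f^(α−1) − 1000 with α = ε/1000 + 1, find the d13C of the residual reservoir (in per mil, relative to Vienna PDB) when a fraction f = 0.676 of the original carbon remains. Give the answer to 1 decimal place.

-33.0 per mil

δ₀ = (0.0106860/0.0111800 − 1)×1000 = (0.955814 − 1)×1000 = -44.186 per mil
α − 1 = ε/1000 = -0.0297
f^(α−1) = 0.676^(-0.0297) = 1.011697
δ_res = (-44.186 + 1000) × 1.011697 − 1000 = 966.994 − 1000 = -33.01 per mil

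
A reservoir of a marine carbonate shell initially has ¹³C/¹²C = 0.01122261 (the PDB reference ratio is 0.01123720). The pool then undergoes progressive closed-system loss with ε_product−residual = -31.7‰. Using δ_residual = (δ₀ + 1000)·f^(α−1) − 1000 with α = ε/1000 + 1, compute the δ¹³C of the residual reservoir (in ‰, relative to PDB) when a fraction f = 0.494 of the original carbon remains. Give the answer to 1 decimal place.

21.3‰

δ₀ = (0.01122261/0.01123720 − 1)×1000 = (0.998702 − 1)×1000 = -1.298‰
α − 1 = ε/1000 = -0.0317
f^(α−1) = 0.494^(-0.0317) = 1.022607
δ_res = (-1.298 + 1000) × 1.022607 − 1000 = 1021.280 − 1000 = 21.28‰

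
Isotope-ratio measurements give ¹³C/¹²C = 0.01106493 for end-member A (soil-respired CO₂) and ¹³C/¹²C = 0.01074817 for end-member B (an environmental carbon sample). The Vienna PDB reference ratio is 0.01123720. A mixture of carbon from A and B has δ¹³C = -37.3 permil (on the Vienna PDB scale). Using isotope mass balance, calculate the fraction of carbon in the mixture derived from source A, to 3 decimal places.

0.221

δ_A = (0.01106493/0.01123720 − 1)×1000 = (0.984670 − 1)×1000 = -15.330 permil
δ_B = (0.01074817/0.01123720 − 1)×1000 = (0.956481 − 1)×1000 = -43.519 permil
f_A = (δ_mix − δ_B)/(δ_A − δ_B) = (-37.3 − (-43.519))/(-15.330 − (-43.519))
f_A = 6.219 / 28.189 = 0.2206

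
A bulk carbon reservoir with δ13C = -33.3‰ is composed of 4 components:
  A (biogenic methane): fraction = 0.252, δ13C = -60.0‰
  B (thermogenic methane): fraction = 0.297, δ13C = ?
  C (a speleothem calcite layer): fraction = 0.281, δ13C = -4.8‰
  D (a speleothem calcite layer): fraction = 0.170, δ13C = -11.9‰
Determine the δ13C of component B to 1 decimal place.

Isotope mass balance: δ_bulk = Σ fᵢ·δᵢ.
-33.3 = 0.252×(-60.0) + 0.297×δ_B + 0.281×(-4.8) + 0.170×(-11.9)
0.297·δ_B = -33.3 − (-18.492) = -14.808
δ_B = -14.808 / 0.297 = -49.86‰

-49.9‰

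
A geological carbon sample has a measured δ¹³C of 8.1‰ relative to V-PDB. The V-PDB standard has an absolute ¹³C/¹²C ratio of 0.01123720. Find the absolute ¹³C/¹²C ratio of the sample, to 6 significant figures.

0.0113282

R_sample = R_standard × (δ¹³C/1000 + 1)
R_sample = 0.01123720 × (8.1/1000 + 1) = 0.01123720 × 1.008100
R_sample = 0.0113282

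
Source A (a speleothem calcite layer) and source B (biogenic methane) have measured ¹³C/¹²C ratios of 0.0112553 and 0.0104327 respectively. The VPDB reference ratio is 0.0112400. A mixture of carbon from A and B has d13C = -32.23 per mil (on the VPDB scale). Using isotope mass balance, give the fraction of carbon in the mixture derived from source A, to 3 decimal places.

0.541

δ_A = (0.0112553/0.0112400 − 1)×1000 = (1.001361 − 1)×1000 = 1.361 per mil
δ_B = (0.0104327/0.0112400 − 1)×1000 = (0.928176 − 1)×1000 = -71.824 per mil
f_A = (δ_mix − δ_B)/(δ_A − δ_B) = (-32.23 − (-71.824))/(1.361 − (-71.824))
f_A = 39.594 / 73.185 = 0.5410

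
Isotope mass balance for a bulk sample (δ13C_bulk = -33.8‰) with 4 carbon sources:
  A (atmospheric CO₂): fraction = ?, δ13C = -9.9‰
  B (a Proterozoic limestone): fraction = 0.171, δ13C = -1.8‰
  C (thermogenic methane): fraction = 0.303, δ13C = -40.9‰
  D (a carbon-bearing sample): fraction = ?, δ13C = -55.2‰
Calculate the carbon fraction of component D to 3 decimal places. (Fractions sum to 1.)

Let f_D and f_A be the unknown fractions; fractions sum to 1 so f_D + f_A = 0.526.
Mass balance: Σ fᵢ·δᵢ = δ_bulk ⇒ f_D·(-55.2) + f_A·(-9.9) = -33.8 − (-12.700) = -21.099
Substitute f_A = 0.526 − f_D:
f_D·(-55.2 − -9.9) = -21.099 − 0.526×(-9.9) = -15.892
f_D = -15.892 / -45.3 = 0.3508

0.351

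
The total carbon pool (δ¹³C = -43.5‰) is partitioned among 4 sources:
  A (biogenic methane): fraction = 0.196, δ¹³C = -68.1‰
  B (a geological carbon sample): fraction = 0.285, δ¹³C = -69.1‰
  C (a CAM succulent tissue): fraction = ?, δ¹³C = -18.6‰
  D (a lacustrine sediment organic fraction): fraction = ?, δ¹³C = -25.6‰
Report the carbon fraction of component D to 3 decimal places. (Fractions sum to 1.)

0.115

Let f_D and f_C be the unknown fractions; fractions sum to 1 so f_D + f_C = 0.519.
Mass balance: Σ fᵢ·δᵢ = δ_bulk ⇒ f_D·(-25.6) + f_C·(-18.6) = -43.5 − (-33.041) = -10.459
Substitute f_C = 0.519 − f_D:
f_D·(-25.6 − -18.6) = -10.459 − 0.519×(-18.6) = -0.805
f_D = -0.805 / -7.0 = 0.1151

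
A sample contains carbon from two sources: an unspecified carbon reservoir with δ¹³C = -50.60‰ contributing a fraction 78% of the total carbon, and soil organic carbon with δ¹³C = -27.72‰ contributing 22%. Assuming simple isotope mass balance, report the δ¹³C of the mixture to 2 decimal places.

-45.57‰

δ_mix = f_A·δ_A + f_B·δ_B
δ_mix = 0.78 × (-50.60) + 0.22 × (-27.72)
δ_mix = -39.468 + -6.098 = -45.566‰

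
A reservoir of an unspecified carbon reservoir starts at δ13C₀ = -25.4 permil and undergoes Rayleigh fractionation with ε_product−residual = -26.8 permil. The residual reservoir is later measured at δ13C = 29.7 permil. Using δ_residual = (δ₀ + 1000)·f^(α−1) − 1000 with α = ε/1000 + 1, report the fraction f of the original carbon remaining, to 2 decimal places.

α − 1 = ε/1000 = -0.0268
(δ_res + 1000)/(δ₀ + 1000) = (29.7 + 1000)/(-25.4 + 1000) = 1029.7/974.6 = 1.056536
f = 1.056536^(1/-0.0268) = exp(ln(1.056536)/-0.0268) = exp(0.05500/-0.0268)
f = exp(-2.0521) = 0.1285

0.13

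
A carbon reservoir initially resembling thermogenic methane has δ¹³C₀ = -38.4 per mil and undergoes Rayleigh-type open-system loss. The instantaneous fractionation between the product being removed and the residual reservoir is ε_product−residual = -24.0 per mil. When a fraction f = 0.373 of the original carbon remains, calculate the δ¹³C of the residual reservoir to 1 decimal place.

-15.4 per mil

Rayleigh residual: δ_res = (δ₀ + 1000)·f^(α−1) − 1000
α = ε/1000 + 1 = 0.97600, so α − 1 = -0.02400
f^(α−1) = 0.373^(-0.02400) = 1.023951
δ_res = (-38.4 + 1000) × 1.023951 − 1000 = 984.631 − 1000 = -15.37 per mil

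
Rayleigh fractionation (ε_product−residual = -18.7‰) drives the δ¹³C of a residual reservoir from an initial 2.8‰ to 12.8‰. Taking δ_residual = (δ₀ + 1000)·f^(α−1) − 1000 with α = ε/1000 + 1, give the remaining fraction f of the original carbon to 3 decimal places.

α − 1 = ε/1000 = -0.0187
(δ_res + 1000)/(δ₀ + 1000) = (12.8 + 1000)/(2.8 + 1000) = 1012.8/1002.8 = 1.009972
f = 1.009972^(1/-0.0187) = exp(ln(1.009972)/-0.0187) = exp(0.00992/-0.0187)
f = exp(-0.5306) = 0.5882

0.588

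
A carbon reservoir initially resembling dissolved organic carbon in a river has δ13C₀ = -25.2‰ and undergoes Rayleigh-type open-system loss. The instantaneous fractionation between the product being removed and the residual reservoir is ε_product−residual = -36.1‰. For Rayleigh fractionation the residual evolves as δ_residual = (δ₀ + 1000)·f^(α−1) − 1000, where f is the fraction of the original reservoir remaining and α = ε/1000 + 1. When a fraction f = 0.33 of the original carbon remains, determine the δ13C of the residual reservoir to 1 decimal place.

Rayleigh residual: δ_res = (δ₀ + 1000)·f^(α−1) − 1000
α = ε/1000 + 1 = 0.96390, so α − 1 = -0.03610
f^(α−1) = 0.33^(-0.03610) = 1.040834
δ_res = (-25.2 + 1000) × 1.040834 − 1000 = 1014.605 − 1000 = 14.61‰

14.6‰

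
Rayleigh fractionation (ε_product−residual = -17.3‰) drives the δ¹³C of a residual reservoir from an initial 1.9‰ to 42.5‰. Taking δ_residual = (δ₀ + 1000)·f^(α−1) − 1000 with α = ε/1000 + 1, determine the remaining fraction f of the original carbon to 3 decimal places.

0.101

α − 1 = ε/1000 = -0.0173
(δ_res + 1000)/(δ₀ + 1000) = (42.5 + 1000)/(1.9 + 1000) = 1042.5/1001.9 = 1.040523
f = 1.040523^(1/-0.0173) = exp(ln(1.040523)/-0.0173) = exp(0.03972/-0.0173)
f = exp(-2.2962) = 0.1006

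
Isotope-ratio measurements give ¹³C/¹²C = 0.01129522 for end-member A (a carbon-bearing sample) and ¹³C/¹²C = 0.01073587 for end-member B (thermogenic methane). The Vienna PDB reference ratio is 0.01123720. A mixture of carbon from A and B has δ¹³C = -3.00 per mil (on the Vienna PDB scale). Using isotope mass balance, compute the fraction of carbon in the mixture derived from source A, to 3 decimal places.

δ_A = (0.01129522/0.01123720 − 1)×1000 = (1.005163 − 1)×1000 = 5.163 per mil
δ_B = (0.01073587/0.01123720 − 1)×1000 = (0.955387 − 1)×1000 = -44.613 per mil
f_A = (δ_mix − δ_B)/(δ_A − δ_B) = (-3.00 − (-44.613))/(5.163 − (-44.613))
f_A = 41.613 / 49.777 = 0.8360

0.836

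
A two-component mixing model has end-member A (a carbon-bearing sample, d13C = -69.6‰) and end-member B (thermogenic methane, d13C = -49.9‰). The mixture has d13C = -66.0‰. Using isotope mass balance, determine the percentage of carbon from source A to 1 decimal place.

81.7%

δ_mix = f_A·δ_A + (1 − f_A)·δ_B  ⇒  f_A = (δ_mix − δ_B)/(δ_A − δ_B)
f_A = (-66.0 − (-49.9)) / (-69.6 − (-49.9))
f_A = -16.1 / -19.7 = 0.8173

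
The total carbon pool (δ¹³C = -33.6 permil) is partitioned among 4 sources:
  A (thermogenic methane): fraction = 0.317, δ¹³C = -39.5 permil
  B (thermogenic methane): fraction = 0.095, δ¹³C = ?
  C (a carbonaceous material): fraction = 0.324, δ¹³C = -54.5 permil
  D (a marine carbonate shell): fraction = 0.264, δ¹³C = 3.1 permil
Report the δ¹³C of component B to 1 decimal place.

Isotope mass balance: δ_bulk = Σ fᵢ·δᵢ.
-33.6 = 0.317×(-39.5) + 0.095×δ_B + 0.324×(-54.5) + 0.264×(3.1)
0.095·δ_B = -33.6 − (-29.361) = -4.239
δ_B = -4.239 / 0.095 = -44.62 permil

-44.6 permil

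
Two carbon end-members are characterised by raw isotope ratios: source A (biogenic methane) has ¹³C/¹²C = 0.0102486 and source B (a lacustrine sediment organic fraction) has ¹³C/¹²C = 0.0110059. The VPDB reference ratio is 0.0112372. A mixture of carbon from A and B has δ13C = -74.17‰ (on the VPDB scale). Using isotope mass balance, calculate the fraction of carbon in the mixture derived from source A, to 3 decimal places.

δ_A = (0.0102486/0.0112372 − 1)×1000 = (0.912024 − 1)×1000 = -87.976‰
δ_B = (0.0110059/0.0112372 − 1)×1000 = (0.979417 − 1)×1000 = -20.583‰
f_A = (δ_mix − δ_B)/(δ_A − δ_B) = (-74.17 − (-20.583))/(-87.976 − (-20.583))
f_A = -53.587 / -67.392 = 0.7951

0.795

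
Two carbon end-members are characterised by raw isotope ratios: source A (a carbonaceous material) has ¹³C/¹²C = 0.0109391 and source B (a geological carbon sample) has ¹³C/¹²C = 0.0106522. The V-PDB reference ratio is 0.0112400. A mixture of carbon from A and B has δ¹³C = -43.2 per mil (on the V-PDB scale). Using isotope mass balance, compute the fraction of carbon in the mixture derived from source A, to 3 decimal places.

δ_A = (0.0109391/0.0112400 − 1)×1000 = (0.973230 − 1)×1000 = -26.770 per mil
δ_B = (0.0106522/0.0112400 − 1)×1000 = (0.947705 − 1)×1000 = -52.295 per mil
f_A = (δ_mix − δ_B)/(δ_A − δ_B) = (-43.2 − (-52.295))/(-26.770 − (-52.295))
f_A = 9.095 / 25.525 = 0.3563

0.356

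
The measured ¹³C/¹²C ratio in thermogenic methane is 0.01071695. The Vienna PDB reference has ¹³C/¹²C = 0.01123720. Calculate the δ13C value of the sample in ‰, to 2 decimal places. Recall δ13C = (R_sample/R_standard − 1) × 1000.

-46.30‰

δ13C = (R_sample / R_standard − 1) × 1000
R_sample / R_standard = 0.01071695 / 0.01123720 = 0.953703
δ13C = (0.953703 − 1) × 1000 = -46.297‰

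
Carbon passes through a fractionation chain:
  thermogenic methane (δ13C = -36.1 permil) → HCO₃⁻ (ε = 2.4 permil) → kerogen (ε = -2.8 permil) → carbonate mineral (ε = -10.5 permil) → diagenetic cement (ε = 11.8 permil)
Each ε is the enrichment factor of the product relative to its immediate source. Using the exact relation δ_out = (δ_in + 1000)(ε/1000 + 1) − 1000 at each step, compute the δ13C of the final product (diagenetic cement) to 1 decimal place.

-35.4 permil

step 1: δ = (-36.10 + 1000)·(2.4/1000 + 1) − 1000 = -33.79 permil
step 2: δ = (-33.79 + 1000)·(-2.8/1000 + 1) − 1000 = -36.49 permil
step 3: δ = (-36.49 + 1000)·(-10.5/1000 + 1) − 1000 = -46.61 permil
step 4: δ = (-46.61 + 1000)·(11.8/1000 + 1) − 1000 = -35.36 permil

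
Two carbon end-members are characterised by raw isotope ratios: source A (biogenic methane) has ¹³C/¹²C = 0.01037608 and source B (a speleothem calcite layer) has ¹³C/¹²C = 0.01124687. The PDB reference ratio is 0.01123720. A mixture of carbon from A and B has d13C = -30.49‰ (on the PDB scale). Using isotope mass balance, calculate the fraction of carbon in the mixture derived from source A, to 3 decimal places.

0.405

δ_A = (0.01037608/0.01123720 − 1)×1000 = (0.923369 − 1)×1000 = -76.631‰
δ_B = (0.01124687/0.01123720 − 1)×1000 = (1.000861 − 1)×1000 = 0.861‰
f_A = (δ_mix − δ_B)/(δ_A − δ_B) = (-30.49 − (0.861))/(-76.631 − (0.861))
f_A = -31.351 / -77.492 = 0.4046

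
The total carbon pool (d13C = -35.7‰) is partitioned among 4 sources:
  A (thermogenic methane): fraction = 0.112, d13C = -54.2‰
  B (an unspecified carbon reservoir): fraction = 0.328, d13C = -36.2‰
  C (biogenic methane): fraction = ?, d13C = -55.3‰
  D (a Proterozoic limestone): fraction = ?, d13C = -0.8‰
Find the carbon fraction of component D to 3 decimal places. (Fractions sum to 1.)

0.242

Let f_D and f_C be the unknown fractions; fractions sum to 1 so f_D + f_C = 0.560.
Mass balance: Σ fᵢ·δᵢ = δ_bulk ⇒ f_D·(-0.8) + f_C·(-55.3) = -35.7 − (-17.944) = -17.756
Substitute f_C = 0.560 − f_D:
f_D·(-0.8 − -55.3) = -17.756 − 0.560×(-55.3) = 13.212
f_D = 13.212 / 54.5 = 0.2424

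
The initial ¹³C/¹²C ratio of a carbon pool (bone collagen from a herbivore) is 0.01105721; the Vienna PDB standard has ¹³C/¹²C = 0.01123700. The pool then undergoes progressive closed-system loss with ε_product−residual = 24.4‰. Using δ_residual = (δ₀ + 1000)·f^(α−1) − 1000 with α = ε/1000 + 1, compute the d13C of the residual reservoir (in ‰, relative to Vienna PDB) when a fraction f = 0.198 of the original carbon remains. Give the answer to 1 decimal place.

δ₀ = (0.01105721/0.01123700 − 1)×1000 = (0.984000 − 1)×1000 = -16.000‰
α − 1 = ε/1000 = 0.0244
f^(α−1) = 0.198^(0.0244) = 0.961255
δ_res = (-16.000 + 1000) × 0.961255 − 1000 = 945.875 − 1000 = -54.12‰

-54.1‰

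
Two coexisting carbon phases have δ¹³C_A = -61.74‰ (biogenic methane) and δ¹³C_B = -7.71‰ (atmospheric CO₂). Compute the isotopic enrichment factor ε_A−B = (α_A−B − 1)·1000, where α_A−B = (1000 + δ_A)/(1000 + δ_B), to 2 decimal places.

-54.45‰

α_A−B = (1000 + -61.74) / (1000 + -7.71) = 938.26 / 992.29 = 0.945550
ε_A−B = (0.945550 − 1) × 1000 = -54.450‰
(The approximation ε ≈ δ_A − δ_B would give -54.03‰.)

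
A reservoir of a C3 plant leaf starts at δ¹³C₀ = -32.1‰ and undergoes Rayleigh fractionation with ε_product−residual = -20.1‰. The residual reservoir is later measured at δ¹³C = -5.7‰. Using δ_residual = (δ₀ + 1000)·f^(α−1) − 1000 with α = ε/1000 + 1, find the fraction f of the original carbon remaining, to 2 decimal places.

0.26

α − 1 = ε/1000 = -0.0201
(δ_res + 1000)/(δ₀ + 1000) = (-5.7 + 1000)/(-32.1 + 1000) = 994.3/967.9 = 1.027276
f = 1.027276^(1/-0.0201) = exp(ln(1.027276)/-0.0201) = exp(0.02691/-0.0201)
f = exp(-1.3388) = 0.2622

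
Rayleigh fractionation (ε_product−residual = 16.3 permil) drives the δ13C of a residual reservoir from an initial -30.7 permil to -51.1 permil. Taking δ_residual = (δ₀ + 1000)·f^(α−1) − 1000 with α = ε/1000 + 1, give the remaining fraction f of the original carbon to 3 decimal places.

0.271

α − 1 = ε/1000 = 0.0163
(δ_res + 1000)/(δ₀ + 1000) = (-51.1 + 1000)/(-30.7 + 1000) = 948.9/969.3 = 0.978954
f = 0.978954^(1/0.0163) = exp(ln(0.978954)/0.0163) = exp(-0.02127/0.0163)
f = exp(-1.3050) = 0.2712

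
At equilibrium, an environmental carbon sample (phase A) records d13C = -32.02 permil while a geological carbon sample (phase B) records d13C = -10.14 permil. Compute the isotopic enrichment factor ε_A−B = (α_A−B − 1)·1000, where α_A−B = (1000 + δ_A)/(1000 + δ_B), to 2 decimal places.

α_A−B = (1000 + -32.02) / (1000 + -10.14) = 967.98 / 989.86 = 0.977896
ε_A−B = (0.977896 − 1) × 1000 = -22.104 permil
(The approximation ε ≈ δ_A − δ_B would give -21.88 permil.)

-22.10 permil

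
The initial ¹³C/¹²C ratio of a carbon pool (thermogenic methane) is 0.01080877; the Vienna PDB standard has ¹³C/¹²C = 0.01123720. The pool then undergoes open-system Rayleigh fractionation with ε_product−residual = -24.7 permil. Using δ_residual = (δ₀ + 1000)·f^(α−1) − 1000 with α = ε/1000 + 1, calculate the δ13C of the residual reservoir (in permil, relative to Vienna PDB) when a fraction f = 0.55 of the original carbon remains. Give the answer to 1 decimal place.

δ₀ = (0.01080877/0.01123720 − 1)×1000 = (0.961874 − 1)×1000 = -38.126 permil
α − 1 = ε/1000 = -0.0247
f^(α−1) = 0.55^(-0.0247) = 1.014876
δ_res = (-38.126 + 1000) × 1.014876 − 1000 = 976.183 − 1000 = -23.82 permil

-23.8 permil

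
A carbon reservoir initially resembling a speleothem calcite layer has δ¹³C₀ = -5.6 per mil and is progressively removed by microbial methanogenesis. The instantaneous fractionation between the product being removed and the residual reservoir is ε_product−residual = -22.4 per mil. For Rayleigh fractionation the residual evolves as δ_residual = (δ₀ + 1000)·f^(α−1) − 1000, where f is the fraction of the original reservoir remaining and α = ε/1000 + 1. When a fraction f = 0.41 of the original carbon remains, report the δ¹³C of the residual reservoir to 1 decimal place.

Rayleigh residual: δ_res = (δ₀ + 1000)·f^(α−1) − 1000
α = ε/1000 + 1 = 0.97760, so α − 1 = -0.02240
f^(α−1) = 0.41^(-0.02240) = 1.020173
δ_res = (-5.6 + 1000) × 1.020173 − 1000 = 1014.460 − 1000 = 14.46 per mil

14.5 per mil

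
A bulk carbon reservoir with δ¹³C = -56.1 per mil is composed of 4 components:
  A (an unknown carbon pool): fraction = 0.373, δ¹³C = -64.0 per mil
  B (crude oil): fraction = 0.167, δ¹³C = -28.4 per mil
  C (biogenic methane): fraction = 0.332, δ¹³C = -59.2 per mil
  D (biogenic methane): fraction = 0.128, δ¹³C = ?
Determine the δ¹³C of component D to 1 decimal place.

Isotope mass balance: δ_bulk = Σ fᵢ·δᵢ.
-56.1 = 0.373×(-64.0) + 0.167×(-28.4) + 0.332×(-59.2) + 0.128×δ_D
0.128·δ_D = -56.1 − (-48.269) = -7.831
δ_D = -7.831 / 0.128 = -61.18 per mil

-61.2 per mil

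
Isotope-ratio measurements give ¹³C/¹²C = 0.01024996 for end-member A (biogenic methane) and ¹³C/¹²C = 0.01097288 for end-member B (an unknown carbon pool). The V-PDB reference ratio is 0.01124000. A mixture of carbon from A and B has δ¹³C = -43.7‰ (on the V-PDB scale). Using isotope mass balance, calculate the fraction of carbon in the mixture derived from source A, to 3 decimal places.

0.310

δ_A = (0.01024996/0.01124000 − 1)×1000 = (0.911918 − 1)×1000 = -88.082‰
δ_B = (0.01097288/0.01124000 − 1)×1000 = (0.976235 − 1)×1000 = -23.765‰
f_A = (δ_mix − δ_B)/(δ_A − δ_B) = (-43.7 − (-23.765))/(-88.082 − (-23.765))
f_A = -19.935 / -64.317 = 0.3099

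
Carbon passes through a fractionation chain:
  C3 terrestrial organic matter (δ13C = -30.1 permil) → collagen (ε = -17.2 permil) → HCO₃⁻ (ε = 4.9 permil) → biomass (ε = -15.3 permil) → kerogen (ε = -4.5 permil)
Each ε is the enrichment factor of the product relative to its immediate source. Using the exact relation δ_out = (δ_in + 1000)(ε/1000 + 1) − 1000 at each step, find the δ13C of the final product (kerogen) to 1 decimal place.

-61.0 permil

step 1: δ = (-30.10 + 1000)·(-17.2/1000 + 1) − 1000 = -46.78 permil
step 2: δ = (-46.78 + 1000)·(4.9/1000 + 1) − 1000 = -42.11 permil
step 3: δ = (-42.11 + 1000)·(-15.3/1000 + 1) − 1000 = -56.77 permil
step 4: δ = (-56.77 + 1000)·(-4.5/1000 + 1) − 1000 = -61.01 permil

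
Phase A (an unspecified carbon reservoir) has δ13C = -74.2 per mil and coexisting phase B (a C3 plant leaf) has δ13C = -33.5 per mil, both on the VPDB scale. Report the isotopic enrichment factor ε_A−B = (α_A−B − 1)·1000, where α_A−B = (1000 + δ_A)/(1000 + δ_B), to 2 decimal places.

-42.11 per mil

α_A−B = (1000 + -74.2) / (1000 + -33.5) = 925.8 / 966.5 = 0.957889
ε_A−B = (0.957889 − 1) × 1000 = -42.111 per mil
(The approximation ε ≈ δ_A − δ_B would give -40.7 per mil.)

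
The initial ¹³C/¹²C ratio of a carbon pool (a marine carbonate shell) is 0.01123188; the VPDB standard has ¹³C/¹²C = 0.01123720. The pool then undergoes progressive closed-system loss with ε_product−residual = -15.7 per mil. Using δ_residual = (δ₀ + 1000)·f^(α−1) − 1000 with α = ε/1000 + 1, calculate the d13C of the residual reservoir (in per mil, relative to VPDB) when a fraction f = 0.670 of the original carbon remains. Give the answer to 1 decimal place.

5.8 per mil

δ₀ = (0.01123188/0.01123720 − 1)×1000 = (0.999527 − 1)×1000 = -0.473 per mil
α − 1 = ε/1000 = -0.0157
f^(α−1) = 0.670^(-0.0157) = 1.006307
δ_res = (-0.473 + 1000) × 1.006307 − 1000 = 1005.831 − 1000 = 5.83 per mil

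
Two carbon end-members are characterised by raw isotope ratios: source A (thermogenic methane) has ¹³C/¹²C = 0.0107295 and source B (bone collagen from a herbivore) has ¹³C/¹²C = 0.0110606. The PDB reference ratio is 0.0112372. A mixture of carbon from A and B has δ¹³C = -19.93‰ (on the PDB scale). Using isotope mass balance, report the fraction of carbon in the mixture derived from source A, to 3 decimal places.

δ_A = (0.0107295/0.0112372 − 1)×1000 = (0.954820 − 1)×1000 = -45.180‰
δ_B = (0.0110606/0.0112372 − 1)×1000 = (0.984284 − 1)×1000 = -15.716‰
f_A = (δ_mix − δ_B)/(δ_A − δ_B) = (-19.93 − (-15.716))/(-45.180 − (-15.716))
f_A = -4.214 / -29.465 = 0.1430

0.143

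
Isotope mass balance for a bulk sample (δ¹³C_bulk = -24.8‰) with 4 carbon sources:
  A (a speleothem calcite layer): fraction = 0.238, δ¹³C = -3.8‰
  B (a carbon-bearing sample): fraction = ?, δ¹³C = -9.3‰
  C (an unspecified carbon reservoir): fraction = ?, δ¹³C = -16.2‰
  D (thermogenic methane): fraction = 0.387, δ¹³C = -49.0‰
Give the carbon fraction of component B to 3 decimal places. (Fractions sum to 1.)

Let f_B and f_C be the unknown fractions; fractions sum to 1 so f_B + f_C = 0.375.
Mass balance: Σ fᵢ·δᵢ = δ_bulk ⇒ f_B·(-9.3) + f_C·(-16.2) = -24.8 − (-19.867) = -4.933
Substitute f_C = 0.375 − f_B:
f_B·(-9.3 − -16.2) = -4.933 − 0.375×(-16.2) = 1.142
f_B = 1.142 / 6.9 = 0.1656

0.166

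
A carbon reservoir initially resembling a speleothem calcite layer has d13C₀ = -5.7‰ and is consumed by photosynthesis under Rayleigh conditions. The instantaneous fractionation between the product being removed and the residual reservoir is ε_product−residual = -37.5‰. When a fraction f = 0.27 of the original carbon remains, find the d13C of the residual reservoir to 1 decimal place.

44.3‰

Rayleigh residual: δ_res = (δ₀ + 1000)·f^(α−1) − 1000
α = ε/1000 + 1 = 0.96250, so α − 1 = -0.03750
f^(α−1) = 0.27^(-0.03750) = 1.050325
δ_res = (-5.7 + 1000) × 1.050325 − 1000 = 1044.339 − 1000 = 44.34‰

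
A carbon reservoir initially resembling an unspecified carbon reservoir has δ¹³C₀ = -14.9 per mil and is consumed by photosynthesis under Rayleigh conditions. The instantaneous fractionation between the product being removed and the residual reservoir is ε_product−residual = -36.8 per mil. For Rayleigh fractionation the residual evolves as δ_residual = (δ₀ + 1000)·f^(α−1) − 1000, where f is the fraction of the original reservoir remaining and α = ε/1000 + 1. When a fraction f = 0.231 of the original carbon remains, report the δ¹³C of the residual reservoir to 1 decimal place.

39.7 per mil

Rayleigh residual: δ_res = (δ₀ + 1000)·f^(α−1) − 1000
α = ε/1000 + 1 = 0.96320, so α − 1 = -0.03680
f^(α−1) = 0.231^(-0.03680) = 1.055405
δ_res = (-14.9 + 1000) × 1.055405 − 1000 = 1039.679 − 1000 = 39.68 per mil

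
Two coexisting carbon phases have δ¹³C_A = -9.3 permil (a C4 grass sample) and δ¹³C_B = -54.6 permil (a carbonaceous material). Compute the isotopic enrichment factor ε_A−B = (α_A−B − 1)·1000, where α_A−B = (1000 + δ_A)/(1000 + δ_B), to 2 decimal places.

47.92 permil

α_A−B = (1000 + -9.3) / (1000 + -54.6) = 990.7 / 945.4 = 1.047916
ε_A−B = (1.047916 − 1) × 1000 = 47.916 permil
(The approximation ε ≈ δ_A − δ_B would give 45.3 permil.)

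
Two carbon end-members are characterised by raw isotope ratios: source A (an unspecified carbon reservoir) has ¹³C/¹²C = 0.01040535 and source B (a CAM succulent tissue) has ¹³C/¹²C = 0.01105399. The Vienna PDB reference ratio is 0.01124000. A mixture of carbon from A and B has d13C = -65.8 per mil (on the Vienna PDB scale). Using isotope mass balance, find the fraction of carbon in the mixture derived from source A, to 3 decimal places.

δ_A = (0.01040535/0.01124000 − 1)×1000 = (0.925743 − 1)×1000 = -74.257 per mil
δ_B = (0.01105399/0.01124000 − 1)×1000 = (0.983451 − 1)×1000 = -16.549 per mil
f_A = (δ_mix − δ_B)/(δ_A − δ_B) = (-65.8 − (-16.549))/(-74.257 − (-16.549))
f_A = -49.251 / -57.708 = 0.8535

0.853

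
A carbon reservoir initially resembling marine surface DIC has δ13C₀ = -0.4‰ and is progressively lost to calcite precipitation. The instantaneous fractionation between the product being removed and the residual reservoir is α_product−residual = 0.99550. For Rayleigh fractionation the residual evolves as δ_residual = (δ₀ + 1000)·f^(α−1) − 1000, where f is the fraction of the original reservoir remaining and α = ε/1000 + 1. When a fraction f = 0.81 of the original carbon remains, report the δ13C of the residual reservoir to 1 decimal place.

Rayleigh residual: δ_res = (δ₀ + 1000)·f^(α−1) − 1000
α − 1 = -0.00450
f^(α−1) = 0.81^(-0.00450) = 1.000949
δ_res = (-0.4 + 1000) × 1.000949 − 1000 = 1000.548 − 1000 = 0.55‰

0.5‰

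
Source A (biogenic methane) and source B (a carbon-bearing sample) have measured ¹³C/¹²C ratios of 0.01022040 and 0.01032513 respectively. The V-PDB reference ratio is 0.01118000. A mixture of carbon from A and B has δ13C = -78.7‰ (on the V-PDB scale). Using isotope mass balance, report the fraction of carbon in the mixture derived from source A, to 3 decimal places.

0.239

δ_A = (0.01022040/0.01118000 − 1)×1000 = (0.914168 − 1)×1000 = -85.832‰
δ_B = (0.01032513/0.01118000 − 1)×1000 = (0.923536 − 1)×1000 = -76.464‰
f_A = (δ_mix − δ_B)/(δ_A − δ_B) = (-78.7 − (-76.464))/(-85.832 − (-76.464))
f_A = -2.236 / -9.368 = 0.2387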